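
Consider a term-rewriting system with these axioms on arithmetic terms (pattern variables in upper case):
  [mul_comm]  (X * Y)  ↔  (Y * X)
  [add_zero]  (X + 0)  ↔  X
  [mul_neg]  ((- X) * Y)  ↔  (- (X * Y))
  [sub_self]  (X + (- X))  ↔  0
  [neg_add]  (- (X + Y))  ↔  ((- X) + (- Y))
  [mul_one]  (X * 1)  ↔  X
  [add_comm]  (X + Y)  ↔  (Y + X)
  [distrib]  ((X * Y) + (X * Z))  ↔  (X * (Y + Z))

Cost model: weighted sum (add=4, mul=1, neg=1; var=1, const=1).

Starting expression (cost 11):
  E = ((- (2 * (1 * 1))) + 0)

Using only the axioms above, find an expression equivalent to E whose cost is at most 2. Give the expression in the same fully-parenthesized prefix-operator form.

(1) (1 * 1)  =[mul_one →]=  1    ⊢ ((- (2 * 1)) + 0)
(2) (2 * 1)  =[mul_one →]=  2    ⊢ ((- 2) + 0)
(3) ((- 2) + 0)  =[add_zero →]=  (- 2)    ⊢ cost 2, within 2

(- 2)   [cost 2]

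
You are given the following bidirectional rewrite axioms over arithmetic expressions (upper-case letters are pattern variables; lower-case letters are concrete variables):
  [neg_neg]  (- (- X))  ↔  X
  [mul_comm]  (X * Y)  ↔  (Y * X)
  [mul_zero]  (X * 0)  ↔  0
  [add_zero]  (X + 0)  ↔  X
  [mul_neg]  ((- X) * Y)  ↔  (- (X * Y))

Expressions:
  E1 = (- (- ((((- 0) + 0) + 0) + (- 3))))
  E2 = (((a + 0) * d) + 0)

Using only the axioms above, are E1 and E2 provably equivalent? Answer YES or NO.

The axioms are sound identities: if E1 ↔* E2 then E1 and E2 evaluate identically under any assignment.
Under a=0, d=0: E1 evaluates to -3, E2 to 0. Distinct ⇒ no rewrite sequence connects them.

NO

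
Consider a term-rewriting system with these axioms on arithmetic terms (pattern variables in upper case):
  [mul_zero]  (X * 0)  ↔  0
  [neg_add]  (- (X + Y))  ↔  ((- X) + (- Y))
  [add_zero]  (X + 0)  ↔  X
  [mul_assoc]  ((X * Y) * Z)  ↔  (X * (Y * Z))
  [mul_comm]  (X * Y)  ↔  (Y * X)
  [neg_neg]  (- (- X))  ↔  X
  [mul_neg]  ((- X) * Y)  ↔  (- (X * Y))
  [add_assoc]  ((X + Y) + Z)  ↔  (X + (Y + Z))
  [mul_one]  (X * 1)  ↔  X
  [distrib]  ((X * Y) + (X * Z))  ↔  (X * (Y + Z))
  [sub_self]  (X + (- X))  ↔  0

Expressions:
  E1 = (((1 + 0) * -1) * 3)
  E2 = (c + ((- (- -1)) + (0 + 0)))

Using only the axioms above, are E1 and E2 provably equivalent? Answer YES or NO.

Every axiom is a valid identity, so a rewrite proof would force E1 and E2 to agree under every assignment.
At c=0: E1 = -3 but E2 = -1; they differ, so no derivation exists.

NO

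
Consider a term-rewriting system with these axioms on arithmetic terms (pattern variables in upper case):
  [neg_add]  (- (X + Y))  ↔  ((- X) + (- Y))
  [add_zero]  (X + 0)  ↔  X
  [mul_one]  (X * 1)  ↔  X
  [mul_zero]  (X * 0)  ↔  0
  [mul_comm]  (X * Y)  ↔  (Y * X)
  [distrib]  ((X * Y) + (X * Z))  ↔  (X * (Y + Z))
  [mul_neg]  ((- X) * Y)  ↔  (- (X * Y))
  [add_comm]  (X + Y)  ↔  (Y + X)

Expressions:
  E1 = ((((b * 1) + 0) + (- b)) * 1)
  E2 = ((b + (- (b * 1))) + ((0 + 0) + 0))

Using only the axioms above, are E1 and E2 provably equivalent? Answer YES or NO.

1. [mul_one →] (b * 1)  →  b;  E1 = (((b + 0) + (- b)) * 1)
2. [add_zero →] (b + 0)  →  b;  E1 = ((b + (- b)) * 1)
3. [mul_one →] ((b + (- b)) * 1)  →  (b + (- b))
4. [add_zero ←] (b + (- b))  →  ((b + (- b)) + 0)
5. [add_zero ←] 0  →  (0 + 0);  E1 = ((b + (- b)) + (0 + 0))
6. [add_zero ←] (0 + 0)  →  ((0 + 0) + 0);  E1 = ((b + (- b)) + ((0 + 0) + 0))
7. [mul_one ←] b  →  (b * 1);  this is E2

YES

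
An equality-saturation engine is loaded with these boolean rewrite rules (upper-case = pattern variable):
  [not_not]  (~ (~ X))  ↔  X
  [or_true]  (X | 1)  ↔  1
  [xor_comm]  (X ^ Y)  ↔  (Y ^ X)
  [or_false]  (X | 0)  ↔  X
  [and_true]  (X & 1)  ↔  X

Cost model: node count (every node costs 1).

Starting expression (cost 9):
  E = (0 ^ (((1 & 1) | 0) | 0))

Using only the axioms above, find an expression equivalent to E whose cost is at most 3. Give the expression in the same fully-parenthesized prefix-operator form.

(0 ^ 1)   [cost 3]

step 1: or_false (→) rewrites ((1 & 1) | 0) into (1 & 1), now (0 ^ ((1 & 1) | 0))
step 2: or_false (→) rewrites ((1 & 1) | 0) into (1 & 1), now (0 ^ (1 & 1))
step 3: and_true (→) rewrites (1 & 1) into 1, reaching cost 3 (bound 3)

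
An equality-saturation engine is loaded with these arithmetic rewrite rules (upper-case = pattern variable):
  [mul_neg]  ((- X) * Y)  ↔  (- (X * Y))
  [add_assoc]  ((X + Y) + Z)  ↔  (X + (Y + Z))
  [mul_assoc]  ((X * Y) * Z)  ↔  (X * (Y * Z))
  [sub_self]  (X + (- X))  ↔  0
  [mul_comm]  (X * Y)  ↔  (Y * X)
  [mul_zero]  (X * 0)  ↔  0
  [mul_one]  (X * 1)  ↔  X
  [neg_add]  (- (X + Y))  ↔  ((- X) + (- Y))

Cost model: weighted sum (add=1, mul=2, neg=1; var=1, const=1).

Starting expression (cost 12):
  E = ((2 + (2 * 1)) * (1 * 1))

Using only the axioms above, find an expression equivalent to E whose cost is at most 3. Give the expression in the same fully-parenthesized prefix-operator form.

(2 + 2)   [cost 3]

(1) (2 * 1)  =[mul_one →]=  2    ⊢ ((2 + 2) * (1 * 1))
(2) (1 * 1)  =[mul_one →]=  1    ⊢ ((2 + 2) * 1)
(3) ((2 + 2) * 1)  =[mul_one →]=  (2 + 2)    ⊢ cost 3, within 3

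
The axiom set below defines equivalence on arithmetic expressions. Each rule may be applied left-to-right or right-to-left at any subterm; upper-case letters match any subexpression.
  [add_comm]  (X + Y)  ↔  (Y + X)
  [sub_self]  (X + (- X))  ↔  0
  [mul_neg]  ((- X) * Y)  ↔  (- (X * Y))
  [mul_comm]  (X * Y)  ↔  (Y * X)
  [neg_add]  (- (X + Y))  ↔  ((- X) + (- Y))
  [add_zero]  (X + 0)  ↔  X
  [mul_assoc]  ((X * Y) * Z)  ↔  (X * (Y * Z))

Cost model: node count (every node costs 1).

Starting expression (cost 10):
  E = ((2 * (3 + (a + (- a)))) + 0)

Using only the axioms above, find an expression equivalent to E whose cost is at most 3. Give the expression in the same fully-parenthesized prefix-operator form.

step 1: sub_self (→) rewrites (a + (- a)) into 0, now ((2 * (3 + 0)) + 0)
step 2: add_comm (→) rewrites (3 + 0) into (0 + 3), now ((2 * (0 + 3)) + 0)
step 3: add_zero (→) rewrites ((2 * (0 + 3)) + 0) into (2 * (0 + 3))
step 4: add_comm (→) rewrites (0 + 3) into (3 + 0), now (2 * (3 + 0))
step 5: mul_comm (→) rewrites (2 * (3 + 0)) into ((3 + 0) * 2)
step 6: add_zero (→) rewrites (3 + 0) into 3, reaching cost 3 (bound 3)

(3 * 2)   [cost 3]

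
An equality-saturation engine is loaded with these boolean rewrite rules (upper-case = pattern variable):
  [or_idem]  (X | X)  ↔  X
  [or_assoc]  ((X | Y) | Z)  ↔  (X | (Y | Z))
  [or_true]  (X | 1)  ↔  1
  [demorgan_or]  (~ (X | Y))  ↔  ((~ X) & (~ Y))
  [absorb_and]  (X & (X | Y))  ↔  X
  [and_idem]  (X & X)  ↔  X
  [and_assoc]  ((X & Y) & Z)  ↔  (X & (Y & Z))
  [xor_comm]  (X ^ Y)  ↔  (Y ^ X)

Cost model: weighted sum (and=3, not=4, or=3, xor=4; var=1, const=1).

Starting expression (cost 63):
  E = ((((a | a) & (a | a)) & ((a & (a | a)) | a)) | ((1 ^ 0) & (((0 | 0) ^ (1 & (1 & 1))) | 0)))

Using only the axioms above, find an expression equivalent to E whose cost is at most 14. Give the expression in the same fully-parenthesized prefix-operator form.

(1) (1 & 1)  =[and_idem →]=  1    ⊢ ((((a | a) & (a | a)) & ((a & (a | a)) | a)) | ((1 ^ 0) & (((0 | 0) ^ (1 & 1)) | 0)))
(2) (0 | 0)  =[or_idem →]=  0    ⊢ ((((a | a) & (a | a)) & ((a & (a | a)) | a)) | ((1 ^ 0) & ((0 ^ (1 & 1)) | 0)))
(3) (a & (a | a))  =[absorb_and →]=  a    ⊢ ((((a | a) & (a | a)) & (a | a)) | ((1 ^ 0) & ((0 ^ (1 & 1)) | 0)))
(4) (1 & 1)  =[and_idem →]=  1    ⊢ ((((a | a) & (a | a)) & (a | a)) | ((1 ^ 0) & ((0 ^ 1) | 0)))
(5) ((a | a) & (a | a))  =[and_idem →]=  (a | a)    ⊢ (((a | a) & (a | a)) | ((1 ^ 0) & ((0 ^ 1) | 0)))
(6) (0 ^ 1)  =[xor_comm →]=  (1 ^ 0)    ⊢ (((a | a) & (a | a)) | ((1 ^ 0) & ((1 ^ 0) | 0)))
(7) ((1 ^ 0) & ((1 ^ 0) | 0))  =[absorb_and →]=  (1 ^ 0)    ⊢ (((a | a) & (a | a)) | (1 ^ 0))
(8) ((a | a) & (a | a))  =[and_idem →]=  (a | a)    ⊢ cost 14, within 14

((a | a) | (1 ^ 0))   [cost 14]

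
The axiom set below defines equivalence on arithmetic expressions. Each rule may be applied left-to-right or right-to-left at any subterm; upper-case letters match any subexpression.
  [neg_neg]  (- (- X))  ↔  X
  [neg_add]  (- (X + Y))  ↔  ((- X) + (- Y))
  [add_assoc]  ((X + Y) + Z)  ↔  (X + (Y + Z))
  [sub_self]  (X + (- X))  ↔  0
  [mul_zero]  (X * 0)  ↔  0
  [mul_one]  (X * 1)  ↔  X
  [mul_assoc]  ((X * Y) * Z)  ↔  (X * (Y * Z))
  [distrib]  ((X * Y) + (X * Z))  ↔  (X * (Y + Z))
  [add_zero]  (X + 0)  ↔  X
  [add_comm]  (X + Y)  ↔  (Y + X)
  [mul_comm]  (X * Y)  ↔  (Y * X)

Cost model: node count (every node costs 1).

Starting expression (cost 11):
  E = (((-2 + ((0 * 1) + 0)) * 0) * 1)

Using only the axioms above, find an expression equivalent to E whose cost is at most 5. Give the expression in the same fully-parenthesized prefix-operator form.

((-2 * 0) * 1)   [cost 5]

step 1: add_zero (→) rewrites ((0 * 1) + 0) into (0 * 1), now (((-2 + (0 * 1)) * 0) * 1)
step 2: mul_one (→) rewrites (0 * 1) into 0, now (((-2 + 0) * 0) * 1)
step 3: add_zero (→) rewrites (-2 + 0) into -2, reaching cost 5 (bound 5)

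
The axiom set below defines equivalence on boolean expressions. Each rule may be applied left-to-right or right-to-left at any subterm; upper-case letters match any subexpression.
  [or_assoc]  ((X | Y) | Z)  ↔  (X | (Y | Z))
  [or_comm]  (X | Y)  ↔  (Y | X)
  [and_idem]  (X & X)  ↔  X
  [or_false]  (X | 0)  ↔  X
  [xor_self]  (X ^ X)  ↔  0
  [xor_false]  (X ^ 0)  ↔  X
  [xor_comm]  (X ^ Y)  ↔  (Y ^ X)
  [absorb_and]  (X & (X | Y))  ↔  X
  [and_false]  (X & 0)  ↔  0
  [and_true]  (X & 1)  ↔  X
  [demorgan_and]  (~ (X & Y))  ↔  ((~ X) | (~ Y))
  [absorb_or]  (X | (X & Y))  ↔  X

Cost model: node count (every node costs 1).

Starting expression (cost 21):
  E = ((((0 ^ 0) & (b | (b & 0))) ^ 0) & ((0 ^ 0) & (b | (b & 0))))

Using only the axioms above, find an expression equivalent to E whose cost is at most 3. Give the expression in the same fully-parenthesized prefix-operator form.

(0 & b)   [cost 3]

step 1: xor_false (→) rewrites (((0 ^ 0) & (b | (b & 0))) ^ 0) into ((0 ^ 0) & (b | (b & 0))), now (((0 ^ 0) & (b | (b & 0))) & ((0 ^ 0) & (b | (b & 0))))
step 2: and_idem (→) rewrites (((0 ^ 0) & (b | (b & 0))) & ((0 ^ 0) & (b | (b & 0)))) into ((0 ^ 0) & (b | (b & 0)))
step 3: absorb_or (→) rewrites (b | (b & 0)) into b, now ((0 ^ 0) & b)
step 4: xor_false (→) rewrites (0 ^ 0) into 0, reaching cost 3 (bound 3)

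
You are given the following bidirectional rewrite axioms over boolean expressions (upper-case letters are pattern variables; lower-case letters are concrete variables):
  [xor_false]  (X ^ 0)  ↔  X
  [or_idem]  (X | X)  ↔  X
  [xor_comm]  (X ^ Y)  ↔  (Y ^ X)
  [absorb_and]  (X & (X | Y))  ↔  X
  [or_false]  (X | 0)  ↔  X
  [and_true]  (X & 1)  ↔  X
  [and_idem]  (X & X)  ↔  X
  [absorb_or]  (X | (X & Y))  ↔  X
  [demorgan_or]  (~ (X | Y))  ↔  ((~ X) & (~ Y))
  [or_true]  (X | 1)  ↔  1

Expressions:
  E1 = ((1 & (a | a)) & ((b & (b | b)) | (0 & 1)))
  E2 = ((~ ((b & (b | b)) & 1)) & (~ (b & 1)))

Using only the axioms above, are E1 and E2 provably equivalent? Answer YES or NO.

NO

The axioms are sound identities: if E1 ↔* E2 then E1 and E2 evaluate identically under any assignment.
Under a=0, b=0: E1 evaluates to 0, E2 to 1. Distinct ⇒ no rewrite sequence connects them.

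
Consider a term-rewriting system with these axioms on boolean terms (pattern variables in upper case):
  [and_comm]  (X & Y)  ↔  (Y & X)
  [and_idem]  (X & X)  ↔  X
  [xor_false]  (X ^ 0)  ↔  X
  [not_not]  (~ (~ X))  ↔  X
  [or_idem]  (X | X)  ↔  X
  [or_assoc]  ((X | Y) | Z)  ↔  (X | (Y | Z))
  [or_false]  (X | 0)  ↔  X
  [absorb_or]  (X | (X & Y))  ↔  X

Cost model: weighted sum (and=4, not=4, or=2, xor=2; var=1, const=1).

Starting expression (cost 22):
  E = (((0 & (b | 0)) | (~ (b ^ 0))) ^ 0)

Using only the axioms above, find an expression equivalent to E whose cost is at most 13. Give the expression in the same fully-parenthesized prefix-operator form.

1. [or_false →] (b | 0)  →  b;  E = (((0 & b) | (~ (b ^ 0))) ^ 0)
2. [xor_false →] (b ^ 0)  →  b;  E = (((0 & b) | (~ b)) ^ 0)
3. [xor_false →] (((0 & b) | (~ b)) ^ 0)  →  ((0 & b) | (~ b));  cost 13 ≤ 13, done

((0 & b) | (~ b))   [cost 13]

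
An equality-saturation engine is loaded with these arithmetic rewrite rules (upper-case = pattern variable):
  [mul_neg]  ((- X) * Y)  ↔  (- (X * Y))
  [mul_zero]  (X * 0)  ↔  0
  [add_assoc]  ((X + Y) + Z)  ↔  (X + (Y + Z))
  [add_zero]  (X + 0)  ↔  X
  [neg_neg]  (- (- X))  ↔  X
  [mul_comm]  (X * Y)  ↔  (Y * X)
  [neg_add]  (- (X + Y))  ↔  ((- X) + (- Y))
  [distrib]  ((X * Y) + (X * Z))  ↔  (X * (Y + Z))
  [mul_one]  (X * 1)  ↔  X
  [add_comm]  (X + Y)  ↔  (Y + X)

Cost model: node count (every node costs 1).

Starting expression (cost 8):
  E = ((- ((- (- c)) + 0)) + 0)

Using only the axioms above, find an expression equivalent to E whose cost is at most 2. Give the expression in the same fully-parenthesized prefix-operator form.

(- c)   [cost 2]

1. [add_zero →] ((- (- c)) + 0)  →  (- (- c));  E = ((- (- (- c))) + 0)
2. [add_zero →] ((- (- (- c))) + 0)  →  (- (- (- c)))
3. [neg_neg →] (- (- (- c)))  →  (- c);  cost 2 ≤ 2, done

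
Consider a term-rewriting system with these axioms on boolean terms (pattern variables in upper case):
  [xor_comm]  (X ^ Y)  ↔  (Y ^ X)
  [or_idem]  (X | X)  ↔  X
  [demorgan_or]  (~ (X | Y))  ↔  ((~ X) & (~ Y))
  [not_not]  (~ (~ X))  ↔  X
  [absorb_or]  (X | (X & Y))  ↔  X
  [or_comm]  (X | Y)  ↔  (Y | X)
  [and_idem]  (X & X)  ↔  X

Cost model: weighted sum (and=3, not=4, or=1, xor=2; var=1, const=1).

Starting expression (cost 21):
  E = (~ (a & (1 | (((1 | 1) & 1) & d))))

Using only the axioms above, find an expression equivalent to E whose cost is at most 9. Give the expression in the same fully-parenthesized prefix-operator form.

(1) (1 | 1)  =[or_idem →]=  1    ⊢ (~ (a & (1 | ((1 & 1) & d))))
(2) (1 & 1)  =[and_idem →]=  1    ⊢ (~ (a & (1 | (1 & d))))
(3) (1 | (1 & d))  =[absorb_or →]=  1    ⊢ cost 9, within 9

(~ (a & 1))   [cost 9]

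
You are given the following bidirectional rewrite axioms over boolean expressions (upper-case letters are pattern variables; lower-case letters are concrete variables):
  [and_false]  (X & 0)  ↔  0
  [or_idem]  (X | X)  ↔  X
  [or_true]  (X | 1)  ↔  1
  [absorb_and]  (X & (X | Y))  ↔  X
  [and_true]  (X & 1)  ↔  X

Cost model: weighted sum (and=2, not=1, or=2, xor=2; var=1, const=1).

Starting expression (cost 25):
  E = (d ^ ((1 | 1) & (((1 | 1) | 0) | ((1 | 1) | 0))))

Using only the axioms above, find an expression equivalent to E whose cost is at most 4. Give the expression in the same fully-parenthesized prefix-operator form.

(1) (((1 | 1) | 0) | ((1 | 1) | 0))  =[or_idem →]=  ((1 | 1) | 0)    ⊢ (d ^ ((1 | 1) & ((1 | 1) | 0)))
(2) ((1 | 1) & ((1 | 1) | 0))  =[absorb_and →]=  (1 | 1)    ⊢ (d ^ (1 | 1))
(3) (1 | 1)  =[or_idem →]=  1    ⊢ cost 4, within 4

(d ^ 1)   [cost 4]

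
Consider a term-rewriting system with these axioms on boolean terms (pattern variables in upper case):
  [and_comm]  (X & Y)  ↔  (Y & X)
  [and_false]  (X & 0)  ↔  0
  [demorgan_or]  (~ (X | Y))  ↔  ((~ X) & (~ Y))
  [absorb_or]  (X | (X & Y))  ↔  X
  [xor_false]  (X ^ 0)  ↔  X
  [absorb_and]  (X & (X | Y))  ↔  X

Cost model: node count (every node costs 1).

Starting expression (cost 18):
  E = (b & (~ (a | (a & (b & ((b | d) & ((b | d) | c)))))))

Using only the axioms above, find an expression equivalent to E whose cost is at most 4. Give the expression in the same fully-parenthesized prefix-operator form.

1. [absorb_and →] ((b | d) & ((b | d) | c))  →  (b | d);  E = (b & (~ (a | (a & (b & (b | d))))))
2. [absorb_and →] (b & (b | d))  →  b;  E = (b & (~ (a | (a & b))))
3. [absorb_or →] (a | (a & b))  →  a;  cost 4 ≤ 4, done

(b & (~ a))   [cost 4]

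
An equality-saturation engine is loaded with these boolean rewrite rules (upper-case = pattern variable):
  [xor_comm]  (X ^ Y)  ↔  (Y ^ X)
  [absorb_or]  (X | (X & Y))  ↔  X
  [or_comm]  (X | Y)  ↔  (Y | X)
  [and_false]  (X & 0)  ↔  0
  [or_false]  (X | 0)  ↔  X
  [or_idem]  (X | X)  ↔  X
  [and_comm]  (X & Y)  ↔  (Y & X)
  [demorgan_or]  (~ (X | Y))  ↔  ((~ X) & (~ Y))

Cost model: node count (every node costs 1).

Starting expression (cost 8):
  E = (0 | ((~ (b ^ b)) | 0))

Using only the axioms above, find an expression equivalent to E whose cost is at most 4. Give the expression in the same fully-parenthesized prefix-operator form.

1. [or_comm →] (0 | ((~ (b ^ b)) | 0))  →  (((~ (b ^ b)) | 0) | 0)
2. [or_false →] ((~ (b ^ b)) | 0)  →  (~ (b ^ b));  E = ((~ (b ^ b)) | 0)
3. [or_false →] ((~ (b ^ b)) | 0)  →  (~ (b ^ b));  cost 4 ≤ 4, done

(~ (b ^ b))   [cost 4]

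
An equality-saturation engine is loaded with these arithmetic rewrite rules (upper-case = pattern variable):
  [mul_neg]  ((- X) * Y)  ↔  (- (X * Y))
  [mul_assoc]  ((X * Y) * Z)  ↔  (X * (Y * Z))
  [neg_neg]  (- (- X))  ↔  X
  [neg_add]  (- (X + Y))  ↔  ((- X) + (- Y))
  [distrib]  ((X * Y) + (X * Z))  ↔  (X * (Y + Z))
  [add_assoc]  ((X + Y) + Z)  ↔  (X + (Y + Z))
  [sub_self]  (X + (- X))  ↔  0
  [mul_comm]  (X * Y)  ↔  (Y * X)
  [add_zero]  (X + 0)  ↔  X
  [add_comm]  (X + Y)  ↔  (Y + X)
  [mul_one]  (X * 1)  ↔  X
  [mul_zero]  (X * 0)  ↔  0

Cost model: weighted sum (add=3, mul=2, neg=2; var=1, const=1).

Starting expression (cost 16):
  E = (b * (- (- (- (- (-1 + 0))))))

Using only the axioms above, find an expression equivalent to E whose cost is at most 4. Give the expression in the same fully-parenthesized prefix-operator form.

1. [neg_neg →] (- (- (-1 + 0)))  →  (-1 + 0);  E = (b * (- (- (-1 + 0))))
2. [add_zero →] (-1 + 0)  →  -1;  E = (b * (- (- -1)))
3. [neg_neg →] (- (- -1))  →  -1;  cost 4 ≤ 4, done

(b * -1)   [cost 4]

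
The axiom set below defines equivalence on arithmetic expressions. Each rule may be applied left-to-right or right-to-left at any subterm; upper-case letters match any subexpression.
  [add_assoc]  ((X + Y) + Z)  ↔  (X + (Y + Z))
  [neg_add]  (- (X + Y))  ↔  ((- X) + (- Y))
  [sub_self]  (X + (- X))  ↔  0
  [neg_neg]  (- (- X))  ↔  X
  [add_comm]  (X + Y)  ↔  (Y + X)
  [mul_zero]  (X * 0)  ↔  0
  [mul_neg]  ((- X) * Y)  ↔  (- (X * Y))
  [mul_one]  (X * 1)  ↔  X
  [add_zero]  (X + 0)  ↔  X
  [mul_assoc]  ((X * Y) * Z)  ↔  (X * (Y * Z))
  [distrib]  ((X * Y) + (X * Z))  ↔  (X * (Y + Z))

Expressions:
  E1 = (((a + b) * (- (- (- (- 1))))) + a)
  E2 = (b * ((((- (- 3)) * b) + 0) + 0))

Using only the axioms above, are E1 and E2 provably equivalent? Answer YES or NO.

NO

All listed rules preserve value, hence provable equivalence implies equal values everywhere; look for a separating assignment.
a=0, b=1 gives E1 ↦ 1, E2 ↦ 3; values differ ⇒ not provably equivalent.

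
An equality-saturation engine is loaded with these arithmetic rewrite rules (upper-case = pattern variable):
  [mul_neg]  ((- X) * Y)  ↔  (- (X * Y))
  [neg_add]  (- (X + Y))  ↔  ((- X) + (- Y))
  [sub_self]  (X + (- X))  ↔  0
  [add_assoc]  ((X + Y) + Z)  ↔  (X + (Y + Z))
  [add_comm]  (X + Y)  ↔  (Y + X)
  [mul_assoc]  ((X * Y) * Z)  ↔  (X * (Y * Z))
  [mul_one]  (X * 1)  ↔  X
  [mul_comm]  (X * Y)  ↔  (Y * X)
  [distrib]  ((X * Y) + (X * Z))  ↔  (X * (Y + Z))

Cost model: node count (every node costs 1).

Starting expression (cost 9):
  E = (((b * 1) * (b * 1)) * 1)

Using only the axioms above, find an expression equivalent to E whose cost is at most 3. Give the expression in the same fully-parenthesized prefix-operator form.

(b * b)   [cost 3]

step 1: mul_one (→) rewrites (((b * 1) * (b * 1)) * 1) into ((b * 1) * (b * 1))
step 2: mul_one (→) rewrites (b * 1) into b, now ((b * 1) * b)
step 3: mul_one (→) rewrites (b * 1) into b, reaching cost 3 (bound 3)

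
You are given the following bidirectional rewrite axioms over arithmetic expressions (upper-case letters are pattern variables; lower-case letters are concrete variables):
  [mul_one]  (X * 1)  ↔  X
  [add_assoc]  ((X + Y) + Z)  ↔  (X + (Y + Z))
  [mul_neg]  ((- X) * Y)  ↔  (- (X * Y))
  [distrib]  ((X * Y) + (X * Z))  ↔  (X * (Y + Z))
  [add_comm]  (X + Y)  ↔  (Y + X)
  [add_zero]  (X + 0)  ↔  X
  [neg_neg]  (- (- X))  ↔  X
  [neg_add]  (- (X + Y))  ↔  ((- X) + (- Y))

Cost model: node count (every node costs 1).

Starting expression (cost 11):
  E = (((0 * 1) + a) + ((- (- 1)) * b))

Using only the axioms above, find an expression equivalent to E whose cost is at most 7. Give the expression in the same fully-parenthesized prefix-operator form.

(1) (- (- 1))  =[neg_neg →]=  1    ⊢ (((0 * 1) + a) + (1 * b))
(2) (0 * 1)  =[mul_one →]=  0    ⊢ cost 7, within 7

((0 + a) + (1 * b))   [cost 7]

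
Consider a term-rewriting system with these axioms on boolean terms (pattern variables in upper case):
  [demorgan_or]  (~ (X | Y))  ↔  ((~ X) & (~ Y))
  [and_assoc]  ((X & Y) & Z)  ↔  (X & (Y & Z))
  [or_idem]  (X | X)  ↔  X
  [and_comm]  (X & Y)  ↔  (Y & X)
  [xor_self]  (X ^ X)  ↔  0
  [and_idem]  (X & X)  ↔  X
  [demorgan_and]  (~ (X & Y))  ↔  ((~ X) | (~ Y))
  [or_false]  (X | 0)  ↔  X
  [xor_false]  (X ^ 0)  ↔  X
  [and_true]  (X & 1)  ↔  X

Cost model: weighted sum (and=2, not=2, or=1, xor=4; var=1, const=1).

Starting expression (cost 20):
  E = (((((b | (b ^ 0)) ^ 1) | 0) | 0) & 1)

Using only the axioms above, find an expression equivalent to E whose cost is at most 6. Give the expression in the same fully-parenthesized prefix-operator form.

(b ^ 1)   [cost 6]

(1) (((((b | (b ^ 0)) ^ 1) | 0) | 0) & 1)  =[and_true →]=  ((((b | (b ^ 0)) ^ 1) | 0) | 0)
(2) (b ^ 0)  =[xor_false →]=  b    ⊢ ((((b | b) ^ 1) | 0) | 0)
(3) ((((b | b) ^ 1) | 0) | 0)  =[or_false →]=  (((b | b) ^ 1) | 0)
(4) (b | b)  =[or_idem →]=  b    ⊢ ((b ^ 1) | 0)
(5) ((b ^ 1) | 0)  =[or_false →]=  (b ^ 1)    ⊢ cost 6, within 6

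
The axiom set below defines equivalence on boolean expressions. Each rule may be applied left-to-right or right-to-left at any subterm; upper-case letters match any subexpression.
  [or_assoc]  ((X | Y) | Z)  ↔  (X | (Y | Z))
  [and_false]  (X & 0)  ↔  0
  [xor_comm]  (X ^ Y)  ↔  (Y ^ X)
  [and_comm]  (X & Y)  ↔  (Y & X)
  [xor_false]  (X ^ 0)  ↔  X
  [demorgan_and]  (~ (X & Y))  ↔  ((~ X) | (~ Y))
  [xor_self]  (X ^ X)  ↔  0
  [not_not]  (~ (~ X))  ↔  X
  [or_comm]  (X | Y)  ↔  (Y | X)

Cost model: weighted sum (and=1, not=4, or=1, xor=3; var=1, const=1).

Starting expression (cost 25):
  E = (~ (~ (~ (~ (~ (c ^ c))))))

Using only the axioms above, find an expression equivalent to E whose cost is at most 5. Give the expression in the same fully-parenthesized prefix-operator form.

step 1: xor_self (→) rewrites (c ^ c) into 0, now (~ (~ (~ (~ (~ 0)))))
step 2: not_not (→) rewrites (~ (~ (~ 0))) into (~ 0), now (~ (~ (~ 0)))
step 3: not_not (→) rewrites (~ (~ 0)) into 0, reaching cost 5 (bound 5)

(~ 0)   [cost 5]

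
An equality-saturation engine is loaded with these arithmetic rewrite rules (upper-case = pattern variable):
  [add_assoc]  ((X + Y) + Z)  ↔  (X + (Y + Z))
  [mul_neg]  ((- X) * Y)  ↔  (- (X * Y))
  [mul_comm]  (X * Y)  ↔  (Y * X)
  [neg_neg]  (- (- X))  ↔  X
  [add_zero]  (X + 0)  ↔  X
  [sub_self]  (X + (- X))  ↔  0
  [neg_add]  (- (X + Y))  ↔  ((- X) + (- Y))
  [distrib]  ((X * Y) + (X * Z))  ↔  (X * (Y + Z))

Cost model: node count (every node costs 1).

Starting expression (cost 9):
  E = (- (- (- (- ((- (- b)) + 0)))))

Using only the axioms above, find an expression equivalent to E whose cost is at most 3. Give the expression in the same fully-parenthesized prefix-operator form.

(1) (- (- (- (- ((- (- b)) + 0)))))  =[neg_neg →]=  (- (- ((- (- b)) + 0)))
(2) ((- (- b)) + 0)  =[add_zero →]=  (- (- b))    ⊢ (- (- (- (- b))))
(3) (- (- (- (- b))))  =[neg_neg →]=  (- (- b))    ⊢ cost 3, within 3

(- (- b))   [cost 3]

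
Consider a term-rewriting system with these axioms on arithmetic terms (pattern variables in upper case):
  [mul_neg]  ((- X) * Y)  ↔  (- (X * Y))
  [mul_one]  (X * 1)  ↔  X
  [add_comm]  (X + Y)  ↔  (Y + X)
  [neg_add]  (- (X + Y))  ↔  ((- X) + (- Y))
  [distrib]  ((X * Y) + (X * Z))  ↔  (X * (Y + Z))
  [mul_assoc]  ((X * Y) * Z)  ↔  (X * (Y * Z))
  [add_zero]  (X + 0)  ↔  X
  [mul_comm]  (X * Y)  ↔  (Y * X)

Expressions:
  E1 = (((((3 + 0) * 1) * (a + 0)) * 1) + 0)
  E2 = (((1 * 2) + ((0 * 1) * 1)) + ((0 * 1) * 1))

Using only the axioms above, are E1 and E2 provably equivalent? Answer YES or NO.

NO

Every axiom is a valid identity, so a rewrite proof would force E1 and E2 to agree under every assignment.
At a=0: E1 = 0 but E2 = 2; they differ, so no derivation exists.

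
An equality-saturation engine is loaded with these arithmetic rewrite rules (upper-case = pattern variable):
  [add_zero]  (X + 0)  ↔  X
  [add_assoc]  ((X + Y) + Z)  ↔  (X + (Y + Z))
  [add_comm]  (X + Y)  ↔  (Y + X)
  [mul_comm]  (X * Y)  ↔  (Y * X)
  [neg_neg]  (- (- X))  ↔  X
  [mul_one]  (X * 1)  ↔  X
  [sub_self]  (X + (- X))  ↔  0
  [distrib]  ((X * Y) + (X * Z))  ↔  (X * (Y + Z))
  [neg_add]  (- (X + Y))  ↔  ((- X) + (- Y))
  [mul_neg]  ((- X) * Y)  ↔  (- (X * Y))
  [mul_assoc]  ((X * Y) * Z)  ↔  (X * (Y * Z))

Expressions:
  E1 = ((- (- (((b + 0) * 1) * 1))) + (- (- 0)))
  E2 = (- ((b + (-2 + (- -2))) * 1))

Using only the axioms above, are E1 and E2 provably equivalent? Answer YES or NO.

The axioms are sound identities: if E1 ↔* E2 then E1 and E2 evaluate identically under any assignment.
Under b=1: E1 evaluates to 1, E2 to -1. Distinct ⇒ no rewrite sequence connects them.

NO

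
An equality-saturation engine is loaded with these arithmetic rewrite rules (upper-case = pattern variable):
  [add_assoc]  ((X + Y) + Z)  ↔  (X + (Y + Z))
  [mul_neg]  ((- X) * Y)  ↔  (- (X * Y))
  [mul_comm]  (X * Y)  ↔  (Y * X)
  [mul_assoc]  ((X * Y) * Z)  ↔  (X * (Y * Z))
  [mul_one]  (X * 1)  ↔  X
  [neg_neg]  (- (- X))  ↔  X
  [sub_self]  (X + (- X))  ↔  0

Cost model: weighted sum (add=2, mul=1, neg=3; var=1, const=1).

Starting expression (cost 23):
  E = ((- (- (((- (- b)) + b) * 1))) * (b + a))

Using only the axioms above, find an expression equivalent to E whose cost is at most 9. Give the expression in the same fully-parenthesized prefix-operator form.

((b + b) * (b + a))   [cost 9]

(1) (((- (- b)) + b) * 1)  =[mul_one →]=  ((- (- b)) + b)    ⊢ ((- (- ((- (- b)) + b))) * (b + a))
(2) (- (- b))  =[neg_neg →]=  b    ⊢ ((- (- (b + b))) * (b + a))
(3) (- (- (b + b)))  =[neg_neg →]=  (b + b)    ⊢ cost 9, within 9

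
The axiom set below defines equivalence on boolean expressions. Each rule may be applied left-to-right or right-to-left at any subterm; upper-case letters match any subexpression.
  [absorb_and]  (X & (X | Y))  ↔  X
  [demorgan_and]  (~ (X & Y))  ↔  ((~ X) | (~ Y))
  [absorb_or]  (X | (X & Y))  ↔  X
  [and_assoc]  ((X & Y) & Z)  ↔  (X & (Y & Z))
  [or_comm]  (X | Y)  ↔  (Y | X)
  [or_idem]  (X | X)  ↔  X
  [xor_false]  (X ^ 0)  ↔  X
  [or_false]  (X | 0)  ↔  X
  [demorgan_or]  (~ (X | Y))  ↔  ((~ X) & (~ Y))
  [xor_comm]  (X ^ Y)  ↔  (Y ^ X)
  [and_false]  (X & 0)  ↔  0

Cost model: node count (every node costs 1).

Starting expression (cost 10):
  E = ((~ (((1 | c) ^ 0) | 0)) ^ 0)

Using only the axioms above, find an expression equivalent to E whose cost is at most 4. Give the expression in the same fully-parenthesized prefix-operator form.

(~ (1 | c))   [cost 4]

(1) (((1 | c) ^ 0) | 0)  =[or_false →]=  ((1 | c) ^ 0)    ⊢ ((~ ((1 | c) ^ 0)) ^ 0)
(2) ((1 | c) ^ 0)  =[xor_false →]=  (1 | c)    ⊢ ((~ (1 | c)) ^ 0)
(3) ((~ (1 | c)) ^ 0)  =[xor_false →]=  (~ (1 | c))    ⊢ cost 4, within 4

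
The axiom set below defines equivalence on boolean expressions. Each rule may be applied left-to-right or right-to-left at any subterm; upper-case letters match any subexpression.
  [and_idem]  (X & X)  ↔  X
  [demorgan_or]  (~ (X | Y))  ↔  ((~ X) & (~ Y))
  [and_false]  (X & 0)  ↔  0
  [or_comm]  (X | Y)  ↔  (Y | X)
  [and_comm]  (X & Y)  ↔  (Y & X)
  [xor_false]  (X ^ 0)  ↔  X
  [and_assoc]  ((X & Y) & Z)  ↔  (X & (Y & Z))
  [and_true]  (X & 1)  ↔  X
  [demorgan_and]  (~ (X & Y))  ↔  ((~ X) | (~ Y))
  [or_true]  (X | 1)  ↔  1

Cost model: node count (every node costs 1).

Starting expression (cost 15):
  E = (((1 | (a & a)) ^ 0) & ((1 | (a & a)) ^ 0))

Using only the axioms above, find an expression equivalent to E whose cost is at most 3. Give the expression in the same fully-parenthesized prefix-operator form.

1. [and_idem →] (((1 | (a & a)) ^ 0) & ((1 | (a & a)) ^ 0))  →  ((1 | (a & a)) ^ 0)
2. [xor_false →] ((1 | (a & a)) ^ 0)  →  (1 | (a & a))
3. [and_idem →] (a & a)  →  a;  cost 3 ≤ 3, done

(1 | a)   [cost 3]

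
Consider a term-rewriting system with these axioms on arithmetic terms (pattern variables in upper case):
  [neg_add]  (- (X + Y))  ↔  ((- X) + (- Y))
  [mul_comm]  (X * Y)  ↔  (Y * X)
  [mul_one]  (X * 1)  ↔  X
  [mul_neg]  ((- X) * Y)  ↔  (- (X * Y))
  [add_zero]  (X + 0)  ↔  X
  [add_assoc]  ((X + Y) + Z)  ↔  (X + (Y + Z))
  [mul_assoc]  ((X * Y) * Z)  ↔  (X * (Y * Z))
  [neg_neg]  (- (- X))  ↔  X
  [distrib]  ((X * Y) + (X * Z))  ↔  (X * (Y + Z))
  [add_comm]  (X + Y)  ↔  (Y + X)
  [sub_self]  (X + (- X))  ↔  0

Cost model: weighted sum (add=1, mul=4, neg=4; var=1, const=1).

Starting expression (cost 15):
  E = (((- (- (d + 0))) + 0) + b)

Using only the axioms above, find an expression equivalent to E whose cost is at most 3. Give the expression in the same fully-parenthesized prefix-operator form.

1. [add_zero →] (d + 0)  →  d;  E = (((- (- d)) + 0) + b)
2. [neg_neg →] (- (- d))  →  d;  E = ((d + 0) + b)
3. [add_zero →] (d + 0)  →  d;  cost 3 ≤ 3, done

(d + b)   [cost 3]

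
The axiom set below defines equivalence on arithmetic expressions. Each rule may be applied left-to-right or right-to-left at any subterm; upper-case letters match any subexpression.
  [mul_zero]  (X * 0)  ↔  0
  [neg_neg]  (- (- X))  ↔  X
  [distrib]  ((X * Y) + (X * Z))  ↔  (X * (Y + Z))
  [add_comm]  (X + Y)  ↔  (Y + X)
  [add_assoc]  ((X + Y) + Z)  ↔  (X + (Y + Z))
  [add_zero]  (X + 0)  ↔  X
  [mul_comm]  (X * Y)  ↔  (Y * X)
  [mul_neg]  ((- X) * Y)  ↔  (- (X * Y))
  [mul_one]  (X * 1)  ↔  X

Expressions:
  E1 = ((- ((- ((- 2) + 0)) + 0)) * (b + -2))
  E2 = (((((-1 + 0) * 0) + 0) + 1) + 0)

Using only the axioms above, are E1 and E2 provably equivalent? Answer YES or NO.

All listed rules preserve value, hence provable equivalence implies equal values everywhere; look for a separating assignment.
b=0 gives E1 ↦ 4, E2 ↦ 1; values differ ⇒ not provably equivalent.

NO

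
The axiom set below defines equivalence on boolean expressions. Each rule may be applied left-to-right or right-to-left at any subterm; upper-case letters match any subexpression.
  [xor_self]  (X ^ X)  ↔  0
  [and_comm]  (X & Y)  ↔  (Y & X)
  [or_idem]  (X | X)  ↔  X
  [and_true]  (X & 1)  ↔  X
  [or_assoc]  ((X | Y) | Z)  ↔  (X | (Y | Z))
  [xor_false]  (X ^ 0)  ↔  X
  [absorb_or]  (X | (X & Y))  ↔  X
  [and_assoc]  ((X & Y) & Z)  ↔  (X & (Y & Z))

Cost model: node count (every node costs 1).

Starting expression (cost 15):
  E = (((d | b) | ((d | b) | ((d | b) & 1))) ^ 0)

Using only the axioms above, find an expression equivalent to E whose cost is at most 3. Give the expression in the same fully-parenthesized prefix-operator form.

(d | b)   [cost 3]

step 1: absorb_or (→) rewrites ((d | b) | ((d | b) & 1)) into (d | b), now (((d | b) | (d | b)) ^ 0)
step 2: xor_false (→) rewrites (((d | b) | (d | b)) ^ 0) into ((d | b) | (d | b))
step 3: or_idem (→) rewrites ((d | b) | (d | b)) into (d | b), reaching cost 3 (bound 3)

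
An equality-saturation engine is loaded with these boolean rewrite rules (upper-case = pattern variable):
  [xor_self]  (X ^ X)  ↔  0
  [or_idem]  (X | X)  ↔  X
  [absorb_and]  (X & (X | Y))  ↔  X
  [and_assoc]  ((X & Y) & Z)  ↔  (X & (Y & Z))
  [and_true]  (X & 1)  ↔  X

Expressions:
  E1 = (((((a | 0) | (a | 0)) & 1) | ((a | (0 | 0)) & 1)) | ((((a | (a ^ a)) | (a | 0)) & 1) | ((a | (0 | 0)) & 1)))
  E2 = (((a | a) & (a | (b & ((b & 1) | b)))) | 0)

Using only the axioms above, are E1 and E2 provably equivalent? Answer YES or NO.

YES

(1) (a ^ a)  =[xor_self →]=  0    ⊢ (((((a | 0) | (a | 0)) & 1) | ((a | (0 | 0)) & 1)) | ((((a | 0) | (a | 0)) & 1) | ((a | (0 | 0)) & 1)))
(2) (((((a | 0) | (a | 0)) & 1) | ((a | (0 | 0)) & 1)) | ((((a | 0) | (a | 0)) & 1) | ((a | (0 | 0)) & 1)))  =[or_idem →]=  ((((a | 0) | (a | 0)) & 1) | ((a | (0 | 0)) & 1))
(3) ((a | 0) | (a | 0))  =[or_idem →]=  (a | 0)    ⊢ (((a | 0) & 1) | ((a | (0 | 0)) & 1))
(4) (0 | 0)  =[or_idem →]=  0    ⊢ (((a | 0) & 1) | ((a | 0) & 1))
(5) (((a | 0) & 1) | ((a | 0) & 1))  =[or_idem →]=  ((a | 0) & 1)
(6) ((a | 0) & 1)  =[and_true →]=  (a | 0)
(7) a  =[absorb_and ←]=  (a & (a | b))    ⊢ ((a & (a | b)) | 0)
(8) a  =[or_idem ←]=  (a | a)    ⊢ (((a | a) & (a | b)) | 0)
(9) b  =[absorb_and ←]=  (b & (b | b))    ⊢ (((a | a) & (a | (b & (b | b)))) | 0)
(10) b  =[and_true ←]=  (b & 1)    ⊢ E2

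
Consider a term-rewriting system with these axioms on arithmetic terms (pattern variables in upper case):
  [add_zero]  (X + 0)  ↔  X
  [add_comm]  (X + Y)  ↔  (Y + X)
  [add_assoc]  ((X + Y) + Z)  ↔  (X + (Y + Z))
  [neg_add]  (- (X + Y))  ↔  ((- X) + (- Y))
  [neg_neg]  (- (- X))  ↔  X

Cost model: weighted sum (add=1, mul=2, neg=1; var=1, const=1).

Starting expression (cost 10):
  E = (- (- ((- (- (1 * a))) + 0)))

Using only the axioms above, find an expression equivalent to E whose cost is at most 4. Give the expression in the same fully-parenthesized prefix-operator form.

step 1: add_zero (→) rewrites ((- (- (1 * a))) + 0) into (- (- (1 * a))), now (- (- (- (- (1 * a)))))
step 2: neg_neg (→) rewrites (- (- (1 * a))) into (1 * a), now (- (- (1 * a)))
step 3: neg_neg (→) rewrites (- (- (1 * a))) into (1 * a), reaching cost 4 (bound 4)

(1 * a)   [cost 4]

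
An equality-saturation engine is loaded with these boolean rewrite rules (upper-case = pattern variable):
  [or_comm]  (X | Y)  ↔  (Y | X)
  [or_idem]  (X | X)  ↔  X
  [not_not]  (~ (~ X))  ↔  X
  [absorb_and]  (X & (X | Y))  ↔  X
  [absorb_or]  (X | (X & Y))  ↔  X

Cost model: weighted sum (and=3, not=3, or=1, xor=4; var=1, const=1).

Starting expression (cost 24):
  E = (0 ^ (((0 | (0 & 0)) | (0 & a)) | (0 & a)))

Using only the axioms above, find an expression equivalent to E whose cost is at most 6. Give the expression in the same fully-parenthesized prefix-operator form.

(0 ^ 0)   [cost 6]

step 1: absorb_or (→) rewrites (0 | (0 & 0)) into 0, now (0 ^ ((0 | (0 & a)) | (0 & a)))
step 2: absorb_or (→) rewrites (0 | (0 & a)) into 0, now (0 ^ (0 | (0 & a)))
step 3: absorb_or (→) rewrites (0 | (0 & a)) into 0, reaching cost 6 (bound 6)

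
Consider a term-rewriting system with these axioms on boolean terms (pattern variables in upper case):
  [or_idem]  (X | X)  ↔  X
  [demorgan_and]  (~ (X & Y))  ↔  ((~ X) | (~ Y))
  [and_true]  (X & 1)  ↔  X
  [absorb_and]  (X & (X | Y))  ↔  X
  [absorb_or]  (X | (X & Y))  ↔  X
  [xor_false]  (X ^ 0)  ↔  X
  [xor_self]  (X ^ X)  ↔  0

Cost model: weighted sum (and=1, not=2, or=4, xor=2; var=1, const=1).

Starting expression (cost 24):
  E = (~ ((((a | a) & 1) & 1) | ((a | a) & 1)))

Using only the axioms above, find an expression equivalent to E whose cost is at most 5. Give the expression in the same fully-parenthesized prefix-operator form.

(~ (a & 1))   [cost 5]

step 1: and_true (→) rewrites (((a | a) & 1) & 1) into ((a | a) & 1), now (~ (((a | a) & 1) | ((a | a) & 1)))
step 2: or_idem (→) rewrites (((a | a) & 1) | ((a | a) & 1)) into ((a | a) & 1), now (~ ((a | a) & 1))
step 3: or_idem (→) rewrites (a | a) into a, reaching cost 5 (bound 5)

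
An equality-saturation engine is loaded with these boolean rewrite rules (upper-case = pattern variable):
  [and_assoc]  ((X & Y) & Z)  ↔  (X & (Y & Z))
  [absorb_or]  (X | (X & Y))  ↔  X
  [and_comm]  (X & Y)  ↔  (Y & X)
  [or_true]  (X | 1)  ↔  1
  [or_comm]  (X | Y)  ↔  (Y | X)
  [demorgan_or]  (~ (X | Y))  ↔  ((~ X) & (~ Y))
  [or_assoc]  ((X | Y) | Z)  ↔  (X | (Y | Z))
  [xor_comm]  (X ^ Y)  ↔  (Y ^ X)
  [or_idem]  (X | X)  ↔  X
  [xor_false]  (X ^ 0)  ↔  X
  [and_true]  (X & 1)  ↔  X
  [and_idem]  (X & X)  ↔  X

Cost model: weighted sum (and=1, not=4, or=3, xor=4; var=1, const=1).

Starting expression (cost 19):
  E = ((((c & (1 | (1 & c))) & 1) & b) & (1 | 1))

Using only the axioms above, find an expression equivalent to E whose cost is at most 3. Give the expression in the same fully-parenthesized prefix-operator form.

(c & b)   [cost 3]

step 1: absorb_or (→) rewrites (1 | (1 & c)) into 1, now ((((c & 1) & 1) & b) & (1 | 1))
step 2: and_true (→) rewrites (c & 1) into c, now (((c & 1) & b) & (1 | 1))
step 3: and_true (→) rewrites (c & 1) into c, now ((c & b) & (1 | 1))
step 4: or_idem (→) rewrites (1 | 1) into 1, now ((c & b) & 1)
step 5: and_true (→) rewrites ((c & b) & 1) into (c & b), reaching cost 3 (bound 3)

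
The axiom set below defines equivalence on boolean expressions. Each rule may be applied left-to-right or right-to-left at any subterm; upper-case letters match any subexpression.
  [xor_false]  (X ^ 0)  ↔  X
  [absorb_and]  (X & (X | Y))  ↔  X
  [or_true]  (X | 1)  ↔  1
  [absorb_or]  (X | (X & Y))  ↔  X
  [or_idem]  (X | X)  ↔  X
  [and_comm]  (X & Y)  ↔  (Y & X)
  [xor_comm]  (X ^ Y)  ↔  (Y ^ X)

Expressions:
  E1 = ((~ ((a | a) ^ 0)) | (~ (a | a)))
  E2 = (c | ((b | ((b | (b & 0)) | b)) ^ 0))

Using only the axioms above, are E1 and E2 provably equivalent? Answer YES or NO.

NO

All listed rules preserve value, hence provable equivalence implies equal values everywhere; look for a separating assignment.
a=0, b=0, c=0 gives E1 ↦ 1, E2 ↦ 0; values differ ⇒ not provably equivalent.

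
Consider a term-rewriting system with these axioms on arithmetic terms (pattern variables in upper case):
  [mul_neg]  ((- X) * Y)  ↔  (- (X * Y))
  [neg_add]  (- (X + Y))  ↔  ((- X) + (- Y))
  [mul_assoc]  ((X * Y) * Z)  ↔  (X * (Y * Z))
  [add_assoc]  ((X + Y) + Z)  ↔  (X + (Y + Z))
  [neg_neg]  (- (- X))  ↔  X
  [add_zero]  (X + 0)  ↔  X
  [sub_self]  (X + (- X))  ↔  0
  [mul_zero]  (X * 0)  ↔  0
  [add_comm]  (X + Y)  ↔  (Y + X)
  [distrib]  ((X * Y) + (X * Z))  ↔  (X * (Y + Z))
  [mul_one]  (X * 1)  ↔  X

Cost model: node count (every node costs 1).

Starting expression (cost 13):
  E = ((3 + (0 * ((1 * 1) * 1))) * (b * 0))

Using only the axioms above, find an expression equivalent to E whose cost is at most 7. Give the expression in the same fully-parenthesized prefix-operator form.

(1) (1 * 1)  =[mul_one →]=  1    ⊢ ((3 + (0 * (1 * 1))) * (b * 0))
(2) (1 * 1)  =[mul_one →]=  1    ⊢ ((3 + (0 * 1)) * (b * 0))
(3) (0 * 1)  =[mul_one →]=  0    ⊢ cost 7, within 7

((3 + 0) * (b * 0))   [cost 7]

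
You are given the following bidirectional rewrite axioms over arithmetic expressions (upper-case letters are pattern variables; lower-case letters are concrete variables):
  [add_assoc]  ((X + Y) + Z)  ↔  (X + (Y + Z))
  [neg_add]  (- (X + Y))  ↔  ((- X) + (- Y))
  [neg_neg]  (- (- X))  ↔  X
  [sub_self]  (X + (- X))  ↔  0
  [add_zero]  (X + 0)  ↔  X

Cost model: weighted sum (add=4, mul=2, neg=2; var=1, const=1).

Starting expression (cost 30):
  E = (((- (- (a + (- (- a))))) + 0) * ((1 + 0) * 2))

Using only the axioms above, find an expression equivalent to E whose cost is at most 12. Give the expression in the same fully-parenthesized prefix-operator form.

step 1: neg_neg (→) rewrites (- (- a)) into a, now (((- (- (a + a))) + 0) * ((1 + 0) * 2))
step 2: add_zero (→) rewrites ((- (- (a + a))) + 0) into (- (- (a + a))), now ((- (- (a + a))) * ((1 + 0) * 2))
step 3: neg_neg (→) rewrites (- (- (a + a))) into (a + a), now ((a + a) * ((1 + 0) * 2))
step 4: add_zero (→) rewrites (1 + 0) into 1, reaching cost 12 (bound 12)

((a + a) * (1 * 2))   [cost 12]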